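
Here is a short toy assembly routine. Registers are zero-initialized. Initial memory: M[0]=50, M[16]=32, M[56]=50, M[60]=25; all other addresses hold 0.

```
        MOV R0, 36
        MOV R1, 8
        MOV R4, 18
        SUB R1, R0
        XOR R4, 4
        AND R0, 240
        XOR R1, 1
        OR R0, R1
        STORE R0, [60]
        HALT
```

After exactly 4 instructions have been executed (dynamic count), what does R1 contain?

-28

R0=36
R1=8
R4=18
R1=8-36=-28
After step 4: R1 = -28.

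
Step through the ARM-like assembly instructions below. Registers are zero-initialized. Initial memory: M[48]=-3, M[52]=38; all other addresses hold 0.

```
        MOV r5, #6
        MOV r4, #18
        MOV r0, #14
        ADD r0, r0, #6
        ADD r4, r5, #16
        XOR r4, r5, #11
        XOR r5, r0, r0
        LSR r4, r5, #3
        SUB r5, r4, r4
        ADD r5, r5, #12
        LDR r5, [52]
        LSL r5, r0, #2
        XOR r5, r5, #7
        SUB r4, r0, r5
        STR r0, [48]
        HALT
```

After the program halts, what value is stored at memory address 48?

20

r5=6
r4=18
r0=14
r0=14+6=20
r4=6+16=22
r4=6^11=13
r5=20^20=0
r4=0>>3=0
r5=0-0=0
r5=0+12=12
r5=M[52]=38
r5=20<<2=80
r5=80^7=87
r4=20-87=-67
STR r0, [48] → M[48]=20
halt.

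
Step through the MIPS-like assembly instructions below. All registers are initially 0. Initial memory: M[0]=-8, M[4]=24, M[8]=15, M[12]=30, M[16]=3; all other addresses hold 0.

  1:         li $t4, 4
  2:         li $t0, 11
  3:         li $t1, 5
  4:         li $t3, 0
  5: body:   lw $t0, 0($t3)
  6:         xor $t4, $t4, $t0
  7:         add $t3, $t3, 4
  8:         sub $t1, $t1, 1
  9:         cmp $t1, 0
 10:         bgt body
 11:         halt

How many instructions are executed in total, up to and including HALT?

35

after li $t4, 4: $t4=4
after li $t0, 11: $t0=11
after li $t1, 5: $t1=5
after li $t3, 0: $t3=0
after lw $t0, 0($t3): $t0=M[0]=-8
after xor $t4, $t4, $t0: $t4=4^(-8)=-4
after add $t3, $t3, 4: $t3=0+4=4
after sub $t1, $t1, 1: $t1=5-1=4
cmp $t1, 0  (cmp 4,0)
bgt body: taken
after lw $t0, 0($t3): $t0=M[4]=24
after xor $t4, $t4, $t0: $t4=(-4)^24=-28
after add $t3, $t3, 4: $t3=4+4=8
after sub $t1, $t1, 1: $t1=4-1=3
cmp $t1, 0  (cmp 3,0)
bgt body: taken
after lw $t0, 0($t3): $t0=M[8]=15
after xor $t4, $t4, $t0: $t4=(-28)^15=-21
after add $t3, $t3, 4: $t3=8+4=12
after sub $t1, $t1, 1: $t1=3-1=2
cmp $t1, 0  (cmp 2,0)
bgt body: taken
after lw $t0, 0($t3): $t0=M[12]=30
after xor $t4, $t4, $t0: $t4=(-21)^30=-11
after add $t3, $t3, 4: $t3=12+4=16
after sub $t1, $t1, 1: $t1=2-1=1
cmp $t1, 0  (cmp 1,0)
bgt body: taken
after lw $t0, 0($t3): $t0=M[16]=3
after xor $t4, $t4, $t0: $t4=(-11)^3=-10
after add $t3, $t3, 4: $t3=16+4=20
after sub $t1, $t1, 1: $t1=1-1=0
cmp $t1, 0  (cmp 0,0)
bgt body: not taken
halt.
Total executed instructions: 35.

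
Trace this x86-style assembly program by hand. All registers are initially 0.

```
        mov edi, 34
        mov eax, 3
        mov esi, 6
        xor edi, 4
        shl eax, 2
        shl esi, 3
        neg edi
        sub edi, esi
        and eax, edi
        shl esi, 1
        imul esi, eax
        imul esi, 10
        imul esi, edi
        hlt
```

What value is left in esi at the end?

edi=34
eax=3
esi=6
edi=34^4=38
eax=3<<2=12
esi=6<<3=48
edi=-(38)=-38
edi=(-38)-48=-86
eax=12&(-86)=8
esi=48<<1=96
esi=96*8=768
esi=768*10=7680
esi=7680*(-86)=-660480
halt.

-660480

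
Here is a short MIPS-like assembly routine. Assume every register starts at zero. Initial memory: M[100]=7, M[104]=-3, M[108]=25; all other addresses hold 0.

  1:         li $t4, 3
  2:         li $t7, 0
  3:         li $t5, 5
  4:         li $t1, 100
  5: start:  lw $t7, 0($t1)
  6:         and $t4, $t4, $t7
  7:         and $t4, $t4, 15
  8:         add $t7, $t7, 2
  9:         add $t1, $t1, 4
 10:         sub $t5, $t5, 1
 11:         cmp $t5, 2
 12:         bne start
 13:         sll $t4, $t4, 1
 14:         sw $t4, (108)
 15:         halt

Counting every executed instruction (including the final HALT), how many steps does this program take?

31

after li $t4, 3: $t4=3
after li $t7, 0: $t7=0
after li $t5, 5: $t5=5
after li $t1, 100: $t1=100
after lw $t7, 0($t1): $t7=M[100]=7
after and $t4, $t4, $t7: $t4=3&7=3
after and $t4, $t4, 15: $t4=3&15=3
after add $t7, $t7, 2: $t7=7+2=9
after add $t1, $t1, 4: $t1=100+4=104
after sub $t5, $t5, 1: $t5=5-1=4
cmp $t5, 2  (cmp 4,2)
bne start: taken
after lw $t7, 0($t1): $t7=M[104]=-3
after and $t4, $t4, $t7: $t4=3&(-3)=1
after and $t4, $t4, 15: $t4=1&15=1
after add $t7, $t7, 2: $t7=(-3)+2=-1
after add $t1, $t1, 4: $t1=104+4=108
after sub $t5, $t5, 1: $t5=4-1=3
cmp $t5, 2  (cmp 3,2)
bne start: taken
after lw $t7, 0($t1): $t7=M[108]=25
after and $t4, $t4, $t7: $t4=1&25=1
after and $t4, $t4, 15: $t4=1&15=1
after add $t7, $t7, 2: $t7=25+2=27
after add $t1, $t1, 4: $t1=108+4=112
after sub $t5, $t5, 1: $t5=3-1=2
cmp $t5, 2  (cmp 2,2)
bne start: not taken
after sll $t4, $t4, 1: $t4=1<<1=2
sw $t4, (108) → M[108]=2
halt.
Total executed instructions: 31.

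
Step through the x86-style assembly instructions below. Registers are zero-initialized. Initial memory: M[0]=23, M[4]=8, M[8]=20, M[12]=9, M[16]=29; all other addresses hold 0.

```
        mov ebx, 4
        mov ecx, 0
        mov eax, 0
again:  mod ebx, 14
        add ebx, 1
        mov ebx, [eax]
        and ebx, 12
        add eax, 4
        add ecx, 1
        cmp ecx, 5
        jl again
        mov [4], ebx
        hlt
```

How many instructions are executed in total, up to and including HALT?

ebx=4
ecx=0
eax=0
ebx=4%14=4
ebx=4+1=5
ebx=M[0]=23
ebx=23&12=4
eax=0+4=4
ecx=0+1=1
cmp ecx, 5  (cmp 1,5)
jl again: taken
ebx=4%14=4
ebx=4+1=5
ebx=M[4]=8
ebx=8&12=8
eax=4+4=8
ecx=1+1=2
cmp ecx, 5  (cmp 2,5)
jl again: taken
ebx=8%14=8
ebx=8+1=9
ebx=M[8]=20
ebx=20&12=4
eax=8+4=12
ecx=2+1=3
cmp ecx, 5  (cmp 3,5)
jl again: taken
ebx=4%14=4
ebx=4+1=5
ebx=M[12]=9
ebx=9&12=8
eax=12+4=16
ecx=3+1=4
cmp ecx, 5  (cmp 4,5)
jl again: taken
ebx=8%14=8
ebx=8+1=9
ebx=M[16]=29
ebx=29&12=12
eax=16+4=20
ecx=4+1=5
cmp ecx, 5  (cmp 5,5)
jl again: not taken
mov [4], ebx → M[4]=12
halt.
Total executed instructions: 45.

45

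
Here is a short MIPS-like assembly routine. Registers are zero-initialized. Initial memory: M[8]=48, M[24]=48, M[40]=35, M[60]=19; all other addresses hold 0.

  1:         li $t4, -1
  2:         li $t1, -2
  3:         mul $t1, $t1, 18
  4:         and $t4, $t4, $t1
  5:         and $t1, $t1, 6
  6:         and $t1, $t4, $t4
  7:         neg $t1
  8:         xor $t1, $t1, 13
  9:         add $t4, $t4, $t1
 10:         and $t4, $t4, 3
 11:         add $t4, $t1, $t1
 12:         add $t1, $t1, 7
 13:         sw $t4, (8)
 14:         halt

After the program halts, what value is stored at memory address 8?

li $t4, -1 → $t4=-1
li $t1, -2 → $t1=-2
mul $t1, $t1, 18 → $t1=(-2)*18=-36
and $t4, $t4, $t1 → $t4=(-1)&(-36)=-36
and $t1, $t1, 6 → $t1=(-36)&6=4
and $t1, $t4, $t4 → $t1=(-36)&(-36)=-36
neg $t1 → $t1=-(-36)=36
xor $t1, $t1, 13 → $t1=36^13=41
add $t4, $t4, $t1 → $t4=(-36)+41=5
and $t4, $t4, 3 → $t4=5&3=1
add $t4, $t1, $t1 → $t4=41+41=82
add $t1, $t1, 7 → $t1=41+7=48
sw $t4, (8) → M[8]=82
halt.

82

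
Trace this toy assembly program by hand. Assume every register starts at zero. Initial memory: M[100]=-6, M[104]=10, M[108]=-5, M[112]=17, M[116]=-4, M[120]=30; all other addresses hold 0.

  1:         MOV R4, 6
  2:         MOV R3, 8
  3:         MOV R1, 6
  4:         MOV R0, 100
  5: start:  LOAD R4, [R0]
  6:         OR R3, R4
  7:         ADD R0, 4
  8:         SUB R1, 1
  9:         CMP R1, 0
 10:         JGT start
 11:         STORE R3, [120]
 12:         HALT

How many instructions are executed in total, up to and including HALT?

42

MOV R4, 6 → R4=6
MOV R3, 8 → R3=8
MOV R1, 6 → R1=6
MOV R0, 100 → R0=100
LOAD R4, [R0] → R4=M[100]=-6
OR R3, R4 → R3=8|(-6)=-6
ADD R0, 4 → R0=100+4=104
SUB R1, 1 → R1=6-1=5
CMP R1, 0  (cmp 5,0)
JGT start: taken
LOAD R4, [R0] → R4=M[104]=10
OR R3, R4 → R3=(-6)|10=-6
ADD R0, 4 → R0=104+4=108
SUB R1, 1 → R1=5-1=4
CMP R1, 0  (cmp 4,0)
JGT start: taken
LOAD R4, [R0] → R4=M[108]=-5
OR R3, R4 → R3=(-6)|(-5)=-5
ADD R0, 4 → R0=108+4=112
SUB R1, 1 → R1=4-1=3
CMP R1, 0  (cmp 3,0)
JGT start: taken
LOAD R4, [R0] → R4=M[112]=17
OR R3, R4 → R3=(-5)|17=-5
ADD R0, 4 → R0=112+4=116
SUB R1, 1 → R1=3-1=2
CMP R1, 0  (cmp 2,0)
JGT start: taken
LOAD R4, [R0] → R4=M[116]=-4
OR R3, R4 → R3=(-5)|(-4)=-1
ADD R0, 4 → R0=116+4=120
SUB R1, 1 → R1=2-1=1
CMP R1, 0  (cmp 1,0)
JGT start: taken
LOAD R4, [R0] → R4=M[120]=30
OR R3, R4 → R3=(-1)|30=-1
ADD R0, 4 → R0=120+4=124
SUB R1, 1 → R1=1-1=0
CMP R1, 0  (cmp 0,0)
JGT start: not taken
STORE R3, [120] → M[120]=-1
halt.
Total executed instructions: 42.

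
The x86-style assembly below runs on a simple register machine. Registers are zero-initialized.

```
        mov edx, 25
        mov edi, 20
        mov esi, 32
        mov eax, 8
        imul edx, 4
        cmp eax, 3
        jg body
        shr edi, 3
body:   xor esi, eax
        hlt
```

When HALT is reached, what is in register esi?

40

mov edx, 25 → edx=25
mov edi, 20 → edi=20
mov esi, 32 → esi=32
mov eax, 8 → eax=8
imul edx, 4 → edx=25*4=100
cmp eax, 3  (cmp 8,3)
jg body: taken
xor esi, eax → esi=32^8=40
halt.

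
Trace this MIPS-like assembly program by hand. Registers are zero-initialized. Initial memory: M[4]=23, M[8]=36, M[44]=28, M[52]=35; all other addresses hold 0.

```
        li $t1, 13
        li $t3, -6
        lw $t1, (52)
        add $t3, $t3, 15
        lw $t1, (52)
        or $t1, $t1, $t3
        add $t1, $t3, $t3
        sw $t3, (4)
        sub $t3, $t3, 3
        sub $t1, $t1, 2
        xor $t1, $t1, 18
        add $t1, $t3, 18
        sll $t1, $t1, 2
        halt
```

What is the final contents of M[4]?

li $t1, 13 → $t1=13
li $t3, -6 → $t3=-6
lw $t1, (52) → $t1=M[52]=35
add $t3, $t3, 15 → $t3=(-6)+15=9
lw $t1, (52) → $t1=M[52]=35
or $t1, $t1, $t3 → $t1=35|9=43
add $t1, $t3, $t3 → $t1=9+9=18
sw $t3, (4) → M[4]=9
sub $t3, $t3, 3 → $t3=9-3=6
sub $t1, $t1, 2 → $t1=18-2=16
xor $t1, $t1, 18 → $t1=16^18=2
add $t1, $t3, 18 → $t1=6+18=24
sll $t1, $t1, 2 → $t1=24<<2=96
halt.

9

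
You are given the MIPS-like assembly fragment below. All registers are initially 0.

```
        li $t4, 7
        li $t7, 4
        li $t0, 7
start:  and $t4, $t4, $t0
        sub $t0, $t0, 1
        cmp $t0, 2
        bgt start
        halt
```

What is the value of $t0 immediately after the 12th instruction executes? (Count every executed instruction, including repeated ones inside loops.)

$t4=7
$t7=4
$t0=7
$t4=7&7=7
$t0=7-1=6
cmp $t0, 2  (cmp 6,2)
bgt start: taken
$t4=7&6=6
$t0=6-1=5
cmp $t0, 2  (cmp 5,2)
bgt start: taken
$t4=6&5=4
After step 12: $t0 = 5.

5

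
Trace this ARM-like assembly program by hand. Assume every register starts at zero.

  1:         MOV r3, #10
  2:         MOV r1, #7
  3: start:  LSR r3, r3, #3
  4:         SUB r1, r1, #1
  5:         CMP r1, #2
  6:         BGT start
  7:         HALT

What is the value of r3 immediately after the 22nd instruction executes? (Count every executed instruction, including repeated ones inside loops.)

0

after MOV r3, #10: r3=10
after MOV r1, #7: r1=7
after LSR r3, r3, #3: r3=10>>3=1
after SUB r1, r1, #1: r1=7-1=6
CMP r1, #2  (cmp 6,2)
BGT start: taken
after LSR r3, r3, #3: r3=1>>3=0
after SUB r1, r1, #1: r1=6-1=5
CMP r1, #2  (cmp 5,2)
BGT start: taken
after LSR r3, r3, #3: r3=0>>3=0
after SUB r1, r1, #1: r1=5-1=4
CMP r1, #2  (cmp 4,2)
BGT start: taken
after LSR r3, r3, #3: r3=0>>3=0
after SUB r1, r1, #1: r1=4-1=3
CMP r1, #2  (cmp 3,2)
BGT start: taken
after LSR r3, r3, #3: r3=0>>3=0
after SUB r1, r1, #1: r1=3-1=2
CMP r1, #2  (cmp 2,2)
BGT start: not taken
After step 22: r3 = 0.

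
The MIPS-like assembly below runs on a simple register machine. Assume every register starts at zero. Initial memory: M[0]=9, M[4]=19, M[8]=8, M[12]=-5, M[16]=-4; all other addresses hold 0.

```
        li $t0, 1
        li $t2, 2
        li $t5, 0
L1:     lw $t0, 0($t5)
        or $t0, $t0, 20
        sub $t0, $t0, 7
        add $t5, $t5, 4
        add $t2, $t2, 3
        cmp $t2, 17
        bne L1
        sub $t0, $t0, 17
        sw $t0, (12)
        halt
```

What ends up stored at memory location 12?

-28

$t0=1
$t2=2
$t5=0
$t0=M[0]=9
$t0=9|20=29
$t0=29-7=22
$t5=0+4=4
$t2=2+3=5
cmp $t2, 17  (cmp 5,17)
bne L1: taken
$t0=M[4]=19
$t0=19|20=23
$t0=23-7=16
$t5=4+4=8
$t2=5+3=8
cmp $t2, 17  (cmp 8,17)
bne L1: taken
$t0=M[8]=8
$t0=8|20=28
$t0=28-7=21
$t5=8+4=12
$t2=8+3=11
cmp $t2, 17  (cmp 11,17)
bne L1: taken
$t0=M[12]=-5
$t0=(-5)|20=-1
$t0=(-1)-7=-8
$t5=12+4=16
$t2=11+3=14
cmp $t2, 17  (cmp 14,17)
bne L1: taken
$t0=M[16]=-4
$t0=(-4)|20=-4
$t0=(-4)-7=-11
$t5=16+4=20
$t2=14+3=17
cmp $t2, 17  (cmp 17,17)
bne L1: not taken
$t0=(-11)-17=-28
sw $t0, (12) → M[12]=-28
halt.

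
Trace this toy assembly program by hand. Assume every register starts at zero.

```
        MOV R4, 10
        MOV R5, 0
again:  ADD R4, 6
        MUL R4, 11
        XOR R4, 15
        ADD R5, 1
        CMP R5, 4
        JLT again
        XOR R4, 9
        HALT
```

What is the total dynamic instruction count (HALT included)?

28

MOV R4, 10 → R4=10
MOV R5, 0 → R5=0
ADD R4, 6 → R4=10+6=16
MUL R4, 11 → R4=16*11=176
XOR R4, 15 → R4=176^15=191
ADD R5, 1 → R5=0+1=1
CMP R5, 4  (cmp 1,4)
JLT again: taken
ADD R4, 6 → R4=191+6=197
MUL R4, 11 → R4=197*11=2167
XOR R4, 15 → R4=2167^15=2168
ADD R5, 1 → R5=1+1=2
CMP R5, 4  (cmp 2,4)
JLT again: taken
ADD R4, 6 → R4=2168+6=2174
MUL R4, 11 → R4=2174*11=23914
XOR R4, 15 → R4=23914^15=23909
ADD R5, 1 → R5=2+1=3
CMP R5, 4  (cmp 3,4)
JLT again: taken
ADD R4, 6 → R4=23909+6=23915
MUL R4, 11 → R4=23915*11=263065
XOR R4, 15 → R4=263065^15=263062
ADD R5, 1 → R5=3+1=4
CMP R5, 4  (cmp 4,4)
JLT again: not taken
XOR R4, 9 → R4=263062^9=263071
halt.
Total executed instructions: 28.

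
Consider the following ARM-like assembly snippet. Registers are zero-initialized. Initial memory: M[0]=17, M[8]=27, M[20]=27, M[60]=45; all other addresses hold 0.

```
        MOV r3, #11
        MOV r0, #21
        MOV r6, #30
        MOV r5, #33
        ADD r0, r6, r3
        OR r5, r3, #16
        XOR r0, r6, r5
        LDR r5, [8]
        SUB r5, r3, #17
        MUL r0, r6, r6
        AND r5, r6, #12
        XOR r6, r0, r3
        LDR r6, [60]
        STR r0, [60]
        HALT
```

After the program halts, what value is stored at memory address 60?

900

r3=11
r0=21
r6=30
r5=33
r0=30+11=41
r5=11|16=27
r0=30^27=5
r5=M[8]=27
r5=11-17=-6
r0=30*30=900
r5=30&12=12
r6=900^11=911
r6=M[60]=45
STR r0, [60] → M[60]=900
halt.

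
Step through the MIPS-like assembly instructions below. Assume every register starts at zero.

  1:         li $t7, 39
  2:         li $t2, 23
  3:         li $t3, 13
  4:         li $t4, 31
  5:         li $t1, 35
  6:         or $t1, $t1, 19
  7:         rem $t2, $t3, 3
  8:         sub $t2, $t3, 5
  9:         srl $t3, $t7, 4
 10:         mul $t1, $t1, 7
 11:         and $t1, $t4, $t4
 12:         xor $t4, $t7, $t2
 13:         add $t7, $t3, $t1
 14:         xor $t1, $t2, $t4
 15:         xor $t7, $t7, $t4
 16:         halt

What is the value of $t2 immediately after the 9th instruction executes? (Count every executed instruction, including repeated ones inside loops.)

8

after li $t7, 39: $t7=39
after li $t2, 23: $t2=23
after li $t3, 13: $t3=13
after li $t4, 31: $t4=31
after li $t1, 35: $t1=35
after or $t1, $t1, 19: $t1=35|19=51
after rem $t2, $t3, 3: $t2=13%3=1
after sub $t2, $t3, 5: $t2=13-5=8
after srl $t3, $t7, 4: $t3=39>>4=2
After step 9: $t2 = 8.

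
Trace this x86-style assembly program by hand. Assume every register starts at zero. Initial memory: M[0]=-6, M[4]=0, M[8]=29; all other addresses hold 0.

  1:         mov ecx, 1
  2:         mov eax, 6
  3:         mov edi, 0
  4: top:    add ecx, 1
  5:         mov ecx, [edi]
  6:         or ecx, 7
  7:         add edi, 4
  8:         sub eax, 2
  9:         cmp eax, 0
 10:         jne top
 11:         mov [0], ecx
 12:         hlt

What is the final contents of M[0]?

ecx=1
eax=6
edi=0
ecx=1+1=2
ecx=M[0]=-6
ecx=(-6)|7=-1
edi=0+4=4
eax=6-2=4
cmp eax, 0  (cmp 4,0)
jne top: taken
ecx=(-1)+1=0
ecx=M[4]=0
ecx=0|7=7
edi=4+4=8
eax=4-2=2
cmp eax, 0  (cmp 2,0)
jne top: taken
ecx=7+1=8
ecx=M[8]=29
ecx=29|7=31
edi=8+4=12
eax=2-2=0
cmp eax, 0  (cmp 0,0)
jne top: not taken
mov [0], ecx → M[0]=31
halt.

31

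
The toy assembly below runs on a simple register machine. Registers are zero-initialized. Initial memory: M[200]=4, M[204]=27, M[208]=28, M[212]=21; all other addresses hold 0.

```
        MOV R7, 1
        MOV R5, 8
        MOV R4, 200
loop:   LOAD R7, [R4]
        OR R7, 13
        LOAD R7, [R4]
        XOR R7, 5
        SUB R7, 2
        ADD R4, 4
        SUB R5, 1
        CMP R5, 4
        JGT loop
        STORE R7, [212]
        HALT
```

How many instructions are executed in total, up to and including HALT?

R7=1
R5=8
R4=200
R7=M[200]=4
R7=4|13=13
R7=M[200]=4
R7=4^5=1
R7=1-2=-1
R4=200+4=204
R5=8-1=7
CMP R5, 4  (cmp 7,4)
JGT loop: taken
R7=M[204]=27
R7=27|13=31
R7=M[204]=27
R7=27^5=30
R7=30-2=28
R4=204+4=208
R5=7-1=6
CMP R5, 4  (cmp 6,4)
JGT loop: taken
R7=M[208]=28
R7=28|13=29
R7=M[208]=28
R7=28^5=25
R7=25-2=23
R4=208+4=212
R5=6-1=5
CMP R5, 4  (cmp 5,4)
JGT loop: taken
R7=M[212]=21
R7=21|13=29
R7=M[212]=21
R7=21^5=16
R7=16-2=14
R4=212+4=216
R5=5-1=4
CMP R5, 4  (cmp 4,4)
JGT loop: not taken
STORE R7, [212] → M[212]=14
halt.
Total executed instructions: 41.

41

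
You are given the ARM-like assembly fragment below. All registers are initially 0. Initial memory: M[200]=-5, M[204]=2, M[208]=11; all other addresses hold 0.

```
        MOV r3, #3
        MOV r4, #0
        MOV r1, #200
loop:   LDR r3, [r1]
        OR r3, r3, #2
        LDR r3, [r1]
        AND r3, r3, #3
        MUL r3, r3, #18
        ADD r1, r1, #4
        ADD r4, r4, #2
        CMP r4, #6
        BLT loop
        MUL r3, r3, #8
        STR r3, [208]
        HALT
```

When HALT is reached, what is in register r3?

432

MOV r3, #3 → r3=3
MOV r4, #0 → r4=0
MOV r1, #200 → r1=200
LDR r3, [r1] → r3=M[200]=-5
OR r3, r3, #2 → r3=(-5)|2=-5
LDR r3, [r1] → r3=M[200]=-5
AND r3, r3, #3 → r3=(-5)&3=3
MUL r3, r3, #18 → r3=3*18=54
ADD r1, r1, #4 → r1=200+4=204
ADD r4, r4, #2 → r4=0+2=2
CMP r4, #6  (cmp 2,6)
BLT loop: taken
LDR r3, [r1] → r3=M[204]=2
OR r3, r3, #2 → r3=2|2=2
LDR r3, [r1] → r3=M[204]=2
AND r3, r3, #3 → r3=2&3=2
MUL r3, r3, #18 → r3=2*18=36
ADD r1, r1, #4 → r1=204+4=208
ADD r4, r4, #2 → r4=2+2=4
CMP r4, #6  (cmp 4,6)
BLT loop: taken
LDR r3, [r1] → r3=M[208]=11
OR r3, r3, #2 → r3=11|2=11
LDR r3, [r1] → r3=M[208]=11
AND r3, r3, #3 → r3=11&3=3
MUL r3, r3, #18 → r3=3*18=54
ADD r1, r1, #4 → r1=208+4=212
ADD r4, r4, #2 → r4=4+2=6
CMP r4, #6  (cmp 6,6)
BLT loop: not taken
MUL r3, r3, #8 → r3=54*8=432
STR r3, [208] → M[208]=432
halt.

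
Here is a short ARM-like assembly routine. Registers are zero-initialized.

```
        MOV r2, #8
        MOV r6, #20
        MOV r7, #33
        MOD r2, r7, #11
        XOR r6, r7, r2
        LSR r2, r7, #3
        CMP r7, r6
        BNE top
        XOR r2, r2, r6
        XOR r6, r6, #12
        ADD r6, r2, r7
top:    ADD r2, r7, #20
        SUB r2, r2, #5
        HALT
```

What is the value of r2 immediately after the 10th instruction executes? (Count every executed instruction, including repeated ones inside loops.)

37

after MOV r2, #8: r2=8
after MOV r6, #20: r6=20
after MOV r7, #33: r7=33
after MOD r2, r7, #11: r2=33%11=0
after XOR r6, r7, r2: r6=33^0=33
after LSR r2, r7, #3: r2=33>>3=4
CMP r7, r6  (cmp 33,33)
BNE top: not taken
after XOR r2, r2, r6: r2=4^33=37
after XOR r6, r6, #12: r6=33^12=45
After step 10: r2 = 37.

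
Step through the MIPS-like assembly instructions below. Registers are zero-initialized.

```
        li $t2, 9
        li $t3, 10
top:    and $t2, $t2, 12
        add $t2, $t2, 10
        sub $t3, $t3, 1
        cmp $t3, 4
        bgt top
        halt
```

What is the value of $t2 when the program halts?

after li $t2, 9: $t2=9
after li $t3, 10: $t3=10
after and $t2, $t2, 12: $t2=9&12=8
after add $t2, $t2, 10: $t2=8+10=18
after sub $t3, $t3, 1: $t3=10-1=9
cmp $t3, 4  (cmp 9,4)
bgt top: taken
after and $t2, $t2, 12: $t2=18&12=0
after add $t2, $t2, 10: $t2=0+10=10
after sub $t3, $t3, 1: $t3=9-1=8
cmp $t3, 4  (cmp 8,4)
bgt top: taken
after and $t2, $t2, 12: $t2=10&12=8
after add $t2, $t2, 10: $t2=8+10=18
after sub $t3, $t3, 1: $t3=8-1=7
cmp $t3, 4  (cmp 7,4)
bgt top: taken
after and $t2, $t2, 12: $t2=18&12=0
after add $t2, $t2, 10: $t2=0+10=10
after sub $t3, $t3, 1: $t3=7-1=6
cmp $t3, 4  (cmp 6,4)
bgt top: taken
after and $t2, $t2, 12: $t2=10&12=8
after add $t2, $t2, 10: $t2=8+10=18
after sub $t3, $t3, 1: $t3=6-1=5
cmp $t3, 4  (cmp 5,4)
bgt top: taken
after and $t2, $t2, 12: $t2=18&12=0
after add $t2, $t2, 10: $t2=0+10=10
after sub $t3, $t3, 1: $t3=5-1=4
cmp $t3, 4  (cmp 4,4)
bgt top: not taken
halt.

10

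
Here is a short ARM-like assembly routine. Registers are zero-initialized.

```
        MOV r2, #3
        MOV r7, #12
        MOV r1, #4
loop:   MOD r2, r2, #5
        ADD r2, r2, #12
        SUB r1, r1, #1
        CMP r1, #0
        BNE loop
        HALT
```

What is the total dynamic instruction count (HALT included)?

24

r2=3
r7=12
r1=4
r2=3%5=3
r2=3+12=15
r1=4-1=3
CMP r1, #0  (cmp 3,0)
BNE loop: taken
r2=15%5=0
r2=0+12=12
r1=3-1=2
CMP r1, #0  (cmp 2,0)
BNE loop: taken
r2=12%5=2
r2=2+12=14
r1=2-1=1
CMP r1, #0  (cmp 1,0)
BNE loop: taken
r2=14%5=4
r2=4+12=16
r1=1-1=0
CMP r1, #0  (cmp 0,0)
BNE loop: not taken
halt.
Total executed instructions: 24.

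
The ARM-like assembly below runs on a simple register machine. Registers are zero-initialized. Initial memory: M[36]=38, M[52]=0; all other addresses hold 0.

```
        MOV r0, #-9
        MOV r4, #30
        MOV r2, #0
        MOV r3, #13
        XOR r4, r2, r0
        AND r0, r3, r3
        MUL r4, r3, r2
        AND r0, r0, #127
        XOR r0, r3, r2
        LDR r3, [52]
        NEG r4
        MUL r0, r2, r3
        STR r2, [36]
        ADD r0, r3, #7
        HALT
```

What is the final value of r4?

after MOV r0, #-9: r0=-9
after MOV r4, #30: r4=30
after MOV r2, #0: r2=0
after MOV r3, #13: r3=13
after XOR r4, r2, r0: r4=0^(-9)=-9
after AND r0, r3, r3: r0=13&13=13
after MUL r4, r3, r2: r4=13*0=0
after AND r0, r0, #127: r0=13&127=13
after XOR r0, r3, r2: r0=13^0=13
after LDR r3, [52]: r3=M[52]=0
after NEG r4: r4=-(0)=0
after MUL r0, r2, r3: r0=0*0=0
STR r2, [36] → M[36]=0
after ADD r0, r3, #7: r0=0+7=7
halt.

0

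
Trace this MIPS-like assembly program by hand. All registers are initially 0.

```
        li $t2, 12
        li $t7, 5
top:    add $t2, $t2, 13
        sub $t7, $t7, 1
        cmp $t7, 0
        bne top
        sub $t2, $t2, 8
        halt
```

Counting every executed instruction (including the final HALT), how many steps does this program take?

$t2=12
$t7=5
$t2=12+13=25
$t7=5-1=4
cmp $t7, 0  (cmp 4,0)
bne top: taken
$t2=25+13=38
$t7=4-1=3
cmp $t7, 0  (cmp 3,0)
bne top: taken
$t2=38+13=51
$t7=3-1=2
cmp $t7, 0  (cmp 2,0)
bne top: taken
$t2=51+13=64
$t7=2-1=1
cmp $t7, 0  (cmp 1,0)
bne top: taken
$t2=64+13=77
$t7=1-1=0
cmp $t7, 0  (cmp 0,0)
bne top: not taken
$t2=77-8=69
halt.
Total executed instructions: 24.

24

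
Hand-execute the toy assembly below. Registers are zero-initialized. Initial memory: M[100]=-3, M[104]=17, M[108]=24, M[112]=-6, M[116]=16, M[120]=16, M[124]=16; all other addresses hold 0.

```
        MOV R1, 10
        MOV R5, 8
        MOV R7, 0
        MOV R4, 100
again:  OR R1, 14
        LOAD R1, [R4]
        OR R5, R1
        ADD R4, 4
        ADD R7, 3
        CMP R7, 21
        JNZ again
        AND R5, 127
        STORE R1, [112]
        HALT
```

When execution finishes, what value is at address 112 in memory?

16

MOV R1, 10 → R1=10
MOV R5, 8 → R5=8
MOV R7, 0 → R7=0
MOV R4, 100 → R4=100
OR R1, 14 → R1=10|14=14
LOAD R1, [R4] → R1=M[100]=-3
OR R5, R1 → R5=8|(-3)=-3
ADD R4, 4 → R4=100+4=104
ADD R7, 3 → R7=0+3=3
CMP R7, 21  (cmp 3,21)
JNZ again: taken
OR R1, 14 → R1=(-3)|14=-1
LOAD R1, [R4] → R1=M[104]=17
OR R5, R1 → R5=(-3)|17=-3
ADD R4, 4 → R4=104+4=108
ADD R7, 3 → R7=3+3=6
CMP R7, 21  (cmp 6,21)
JNZ again: taken
OR R1, 14 → R1=17|14=31
LOAD R1, [R4] → R1=M[108]=24
OR R5, R1 → R5=(-3)|24=-3
ADD R4, 4 → R4=108+4=112
ADD R7, 3 → R7=6+3=9
CMP R7, 21  (cmp 9,21)
JNZ again: taken
OR R1, 14 → R1=24|14=30
LOAD R1, [R4] → R1=M[112]=-6
OR R5, R1 → R5=(-3)|(-6)=-1
ADD R4, 4 → R4=112+4=116
ADD R7, 3 → R7=9+3=12
CMP R7, 21  (cmp 12,21)
JNZ again: taken
OR R1, 14 → R1=(-6)|14=-2
LOAD R1, [R4] → R1=M[116]=16
OR R5, R1 → R5=(-1)|16=-1
ADD R4, 4 → R4=116+4=120
ADD R7, 3 → R7=12+3=15
CMP R7, 21  (cmp 15,21)
JNZ again: taken
OR R1, 14 → R1=16|14=30
LOAD R1, [R4] → R1=M[120]=16
OR R5, R1 → R5=(-1)|16=-1
ADD R4, 4 → R4=120+4=124
ADD R7, 3 → R7=15+3=18
CMP R7, 21  (cmp 18,21)
JNZ again: taken
OR R1, 14 → R1=16|14=30
LOAD R1, [R4] → R1=M[124]=16
OR R5, R1 → R5=(-1)|16=-1
ADD R4, 4 → R4=124+4=128
ADD R7, 3 → R7=18+3=21
CMP R7, 21  (cmp 21,21)
JNZ again: not taken
AND R5, 127 → R5=(-1)&127=127
STORE R1, [112] → M[112]=16
halt.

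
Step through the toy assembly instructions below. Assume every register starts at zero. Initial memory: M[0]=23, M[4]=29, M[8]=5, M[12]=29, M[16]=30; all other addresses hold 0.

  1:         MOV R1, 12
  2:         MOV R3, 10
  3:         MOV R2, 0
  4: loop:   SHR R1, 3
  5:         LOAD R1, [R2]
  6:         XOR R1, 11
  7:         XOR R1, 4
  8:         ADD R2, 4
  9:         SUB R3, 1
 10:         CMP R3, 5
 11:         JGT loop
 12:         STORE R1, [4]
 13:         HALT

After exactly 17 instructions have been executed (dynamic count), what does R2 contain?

8

after MOV R1, 12: R1=12
after MOV R3, 10: R3=10
after MOV R2, 0: R2=0
after SHR R1, 3: R1=12>>3=1
after LOAD R1, [R2]: R1=M[0]=23
after XOR R1, 11: R1=23^11=28
after XOR R1, 4: R1=28^4=24
after ADD R2, 4: R2=0+4=4
after SUB R3, 1: R3=10-1=9
CMP R3, 5  (cmp 9,5)
JGT loop: taken
after SHR R1, 3: R1=24>>3=3
after LOAD R1, [R2]: R1=M[4]=29
after XOR R1, 11: R1=29^11=22
after XOR R1, 4: R1=22^4=18
after ADD R2, 4: R2=4+4=8
after SUB R3, 1: R3=9-1=8
After step 17: R2 = 8.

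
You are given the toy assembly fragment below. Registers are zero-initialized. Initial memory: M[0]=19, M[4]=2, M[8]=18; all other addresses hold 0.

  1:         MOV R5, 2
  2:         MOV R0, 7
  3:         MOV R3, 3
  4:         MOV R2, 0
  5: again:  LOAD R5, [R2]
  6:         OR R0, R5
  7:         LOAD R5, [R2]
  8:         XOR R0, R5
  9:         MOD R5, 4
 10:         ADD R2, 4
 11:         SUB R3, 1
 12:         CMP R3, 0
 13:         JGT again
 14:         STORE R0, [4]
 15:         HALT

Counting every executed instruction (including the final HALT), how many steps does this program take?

after MOV R5, 2: R5=2
after MOV R0, 7: R0=7
after MOV R3, 3: R3=3
after MOV R2, 0: R2=0
after LOAD R5, [R2]: R5=M[0]=19
after OR R0, R5: R0=7|19=23
after LOAD R5, [R2]: R5=M[0]=19
after XOR R0, R5: R0=23^19=4
after MOD R5, 4: R5=19%4=3
after ADD R2, 4: R2=0+4=4
after SUB R3, 1: R3=3-1=2
CMP R3, 0  (cmp 2,0)
JGT again: taken
after LOAD R5, [R2]: R5=M[4]=2
after OR R0, R5: R0=4|2=6
after LOAD R5, [R2]: R5=M[4]=2
after XOR R0, R5: R0=6^2=4
after MOD R5, 4: R5=2%4=2
after ADD R2, 4: R2=4+4=8
after SUB R3, 1: R3=2-1=1
CMP R3, 0  (cmp 1,0)
JGT again: taken
after LOAD R5, [R2]: R5=M[8]=18
after OR R0, R5: R0=4|18=22
after LOAD R5, [R2]: R5=M[8]=18
after XOR R0, R5: R0=22^18=4
after MOD R5, 4: R5=18%4=2
after ADD R2, 4: R2=8+4=12
after SUB R3, 1: R3=1-1=0
CMP R3, 0  (cmp 0,0)
JGT again: not taken
STORE R0, [4] → M[4]=4
halt.
Total executed instructions: 33.

33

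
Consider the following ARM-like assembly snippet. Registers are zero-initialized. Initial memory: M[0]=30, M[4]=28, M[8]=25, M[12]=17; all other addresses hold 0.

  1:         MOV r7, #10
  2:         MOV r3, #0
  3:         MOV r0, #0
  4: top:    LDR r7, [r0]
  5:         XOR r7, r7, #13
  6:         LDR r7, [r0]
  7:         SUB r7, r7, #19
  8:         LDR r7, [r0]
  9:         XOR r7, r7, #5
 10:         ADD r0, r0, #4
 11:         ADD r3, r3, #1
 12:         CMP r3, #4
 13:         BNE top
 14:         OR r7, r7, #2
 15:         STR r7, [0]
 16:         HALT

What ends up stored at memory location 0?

22

MOV r7, #10 → r7=10
MOV r3, #0 → r3=0
MOV r0, #0 → r0=0
LDR r7, [r0] → r7=M[0]=30
XOR r7, r7, #13 → r7=30^13=19
LDR r7, [r0] → r7=M[0]=30
SUB r7, r7, #19 → r7=30-19=11
LDR r7, [r0] → r7=M[0]=30
XOR r7, r7, #5 → r7=30^5=27
ADD r0, r0, #4 → r0=0+4=4
ADD r3, r3, #1 → r3=0+1=1
CMP r3, #4  (cmp 1,4)
BNE top: taken
LDR r7, [r0] → r7=M[4]=28
XOR r7, r7, #13 → r7=28^13=17
LDR r7, [r0] → r7=M[4]=28
SUB r7, r7, #19 → r7=28-19=9
LDR r7, [r0] → r7=M[4]=28
XOR r7, r7, #5 → r7=28^5=25
ADD r0, r0, #4 → r0=4+4=8
ADD r3, r3, #1 → r3=1+1=2
CMP r3, #4  (cmp 2,4)
BNE top: taken
LDR r7, [r0] → r7=M[8]=25
XOR r7, r7, #13 → r7=25^13=20
LDR r7, [r0] → r7=M[8]=25
SUB r7, r7, #19 → r7=25-19=6
LDR r7, [r0] → r7=M[8]=25
XOR r7, r7, #5 → r7=25^5=28
ADD r0, r0, #4 → r0=8+4=12
ADD r3, r3, #1 → r3=2+1=3
CMP r3, #4  (cmp 3,4)
BNE top: taken
LDR r7, [r0] → r7=M[12]=17
XOR r7, r7, #13 → r7=17^13=28
LDR r7, [r0] → r7=M[12]=17
SUB r7, r7, #19 → r7=17-19=-2
LDR r7, [r0] → r7=M[12]=17
XOR r7, r7, #5 → r7=17^5=20
ADD r0, r0, #4 → r0=12+4=16
ADD r3, r3, #1 → r3=3+1=4
CMP r3, #4  (cmp 4,4)
BNE top: not taken
OR r7, r7, #2 → r7=20|2=22
STR r7, [0] → M[0]=22
halt.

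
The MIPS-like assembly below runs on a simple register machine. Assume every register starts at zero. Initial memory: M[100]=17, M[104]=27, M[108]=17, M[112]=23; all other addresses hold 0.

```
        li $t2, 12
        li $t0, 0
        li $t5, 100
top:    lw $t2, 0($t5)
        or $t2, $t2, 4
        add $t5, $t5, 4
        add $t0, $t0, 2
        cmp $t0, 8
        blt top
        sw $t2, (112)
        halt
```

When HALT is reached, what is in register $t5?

li $t2, 12 → $t2=12
li $t0, 0 → $t0=0
li $t5, 100 → $t5=100
lw $t2, 0($t5) → $t2=M[100]=17
or $t2, $t2, 4 → $t2=17|4=21
add $t5, $t5, 4 → $t5=100+4=104
add $t0, $t0, 2 → $t0=0+2=2
cmp $t0, 8  (cmp 2,8)
blt top: taken
lw $t2, 0($t5) → $t2=M[104]=27
or $t2, $t2, 4 → $t2=27|4=31
add $t5, $t5, 4 → $t5=104+4=108
add $t0, $t0, 2 → $t0=2+2=4
cmp $t0, 8  (cmp 4,8)
blt top: taken
lw $t2, 0($t5) → $t2=M[108]=17
or $t2, $t2, 4 → $t2=17|4=21
add $t5, $t5, 4 → $t5=108+4=112
add $t0, $t0, 2 → $t0=4+2=6
cmp $t0, 8  (cmp 6,8)
blt top: taken
lw $t2, 0($t5) → $t2=M[112]=23
or $t2, $t2, 4 → $t2=23|4=23
add $t5, $t5, 4 → $t5=112+4=116
add $t0, $t0, 2 → $t0=6+2=8
cmp $t0, 8  (cmp 8,8)
blt top: not taken
sw $t2, (112) → M[112]=23
halt.

116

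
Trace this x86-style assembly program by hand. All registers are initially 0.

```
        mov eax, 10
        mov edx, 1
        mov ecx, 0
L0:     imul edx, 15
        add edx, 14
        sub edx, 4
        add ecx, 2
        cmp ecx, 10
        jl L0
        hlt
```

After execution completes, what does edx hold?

after mov eax, 10: eax=10
after mov edx, 1: edx=1
after mov ecx, 0: ecx=0
after imul edx, 15: edx=1*15=15
after add edx, 14: edx=15+14=29
after sub edx, 4: edx=29-4=25
after add ecx, 2: ecx=0+2=2
cmp ecx, 10  (cmp 2,10)
jl L0: taken
after imul edx, 15: edx=25*15=375
after add edx, 14: edx=375+14=389
after sub edx, 4: edx=389-4=385
after add ecx, 2: ecx=2+2=4
cmp ecx, 10  (cmp 4,10)
jl L0: taken
after imul edx, 15: edx=385*15=5775
after add edx, 14: edx=5775+14=5789
after sub edx, 4: edx=5789-4=5785
after add ecx, 2: ecx=4+2=6
cmp ecx, 10  (cmp 6,10)
jl L0: taken
after imul edx, 15: edx=5785*15=86775
after add edx, 14: edx=86775+14=86789
after sub edx, 4: edx=86789-4=86785
after add ecx, 2: ecx=6+2=8
cmp ecx, 10  (cmp 8,10)
jl L0: taken
after imul edx, 15: edx=86785*15=1301775
after add edx, 14: edx=1301775+14=1301789
after sub edx, 4: edx=1301789-4=1301785
after add ecx, 2: ecx=8+2=10
cmp ecx, 10  (cmp 10,10)
jl L0: not taken
halt.

1301785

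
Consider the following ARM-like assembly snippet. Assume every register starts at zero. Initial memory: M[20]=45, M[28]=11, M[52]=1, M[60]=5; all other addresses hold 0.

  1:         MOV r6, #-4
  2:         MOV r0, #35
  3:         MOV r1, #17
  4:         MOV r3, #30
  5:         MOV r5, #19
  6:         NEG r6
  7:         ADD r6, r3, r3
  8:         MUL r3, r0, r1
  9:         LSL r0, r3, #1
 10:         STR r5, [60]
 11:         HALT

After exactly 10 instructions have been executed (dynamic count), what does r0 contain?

after MOV r6, #-4: r6=-4
after MOV r0, #35: r0=35
after MOV r1, #17: r1=17
after MOV r3, #30: r3=30
after MOV r5, #19: r5=19
after NEG r6: r6=-(-4)=4
after ADD r6, r3, r3: r6=30+30=60
after MUL r3, r0, r1: r3=35*17=595
after LSL r0, r3, #1: r0=595<<1=1190
STR r5, [60] → M[60]=19
After step 10: r0 = 1190.

1190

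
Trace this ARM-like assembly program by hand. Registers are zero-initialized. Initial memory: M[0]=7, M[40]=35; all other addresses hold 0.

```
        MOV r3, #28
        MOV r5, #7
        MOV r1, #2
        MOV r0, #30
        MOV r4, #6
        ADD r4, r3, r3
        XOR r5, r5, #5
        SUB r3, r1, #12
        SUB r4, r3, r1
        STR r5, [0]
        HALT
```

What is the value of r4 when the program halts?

-12

after MOV r3, #28: r3=28
after MOV r5, #7: r5=7
after MOV r1, #2: r1=2
after MOV r0, #30: r0=30
after MOV r4, #6: r4=6
after ADD r4, r3, r3: r4=28+28=56
after XOR r5, r5, #5: r5=7^5=2
after SUB r3, r1, #12: r3=2-12=-10
after SUB r4, r3, r1: r4=(-10)-2=-12
STR r5, [0] → M[0]=2
halt.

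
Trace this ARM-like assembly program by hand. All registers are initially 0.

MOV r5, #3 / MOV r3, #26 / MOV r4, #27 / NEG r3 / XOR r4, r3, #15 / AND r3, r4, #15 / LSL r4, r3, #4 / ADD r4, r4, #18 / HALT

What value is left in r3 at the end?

MOV r5, #3 → r5=3
MOV r3, #26 → r3=26
MOV r4, #27 → r4=27
NEG r3 → r3=-(26)=-26
XOR r4, r3, #15 → r4=(-26)^15=-23
AND r3, r4, #15 → r3=(-23)&15=9
LSL r4, r3, #4 → r4=9<<4=144
ADD r4, r4, #18 → r4=144+18=162
halt.

9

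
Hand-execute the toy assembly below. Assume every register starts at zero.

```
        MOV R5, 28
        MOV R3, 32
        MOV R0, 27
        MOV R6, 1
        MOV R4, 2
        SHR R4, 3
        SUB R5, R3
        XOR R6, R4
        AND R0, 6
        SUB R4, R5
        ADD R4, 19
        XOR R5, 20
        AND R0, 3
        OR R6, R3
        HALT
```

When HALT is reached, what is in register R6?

R5=28
R3=32
R0=27
R6=1
R4=2
R4=2>>3=0
R5=28-32=-4
R6=1^0=1
R0=27&6=2
R4=0-(-4)=4
R4=4+19=23
R5=(-4)^20=-24
R0=2&3=2
R6=1|32=33
halt.

33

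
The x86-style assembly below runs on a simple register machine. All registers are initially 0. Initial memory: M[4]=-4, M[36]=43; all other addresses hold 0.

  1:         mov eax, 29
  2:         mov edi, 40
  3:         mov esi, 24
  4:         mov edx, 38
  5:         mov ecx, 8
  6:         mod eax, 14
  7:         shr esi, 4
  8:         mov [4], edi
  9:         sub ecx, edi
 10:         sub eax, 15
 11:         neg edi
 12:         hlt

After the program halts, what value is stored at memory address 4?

eax=29
edi=40
esi=24
edx=38
ecx=8
eax=29%14=1
esi=24>>4=1
mov [4], edi → M[4]=40
ecx=8-40=-32
eax=1-15=-14
edi=-(40)=-40
halt.

40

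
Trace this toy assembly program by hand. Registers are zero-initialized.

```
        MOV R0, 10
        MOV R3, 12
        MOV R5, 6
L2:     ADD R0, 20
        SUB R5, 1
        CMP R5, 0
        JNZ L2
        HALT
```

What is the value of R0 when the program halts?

MOV R0, 10 → R0=10
MOV R3, 12 → R3=12
MOV R5, 6 → R5=6
ADD R0, 20 → R0=10+20=30
SUB R5, 1 → R5=6-1=5
CMP R5, 0  (cmp 5,0)
JNZ L2: taken
ADD R0, 20 → R0=30+20=50
SUB R5, 1 → R5=5-1=4
CMP R5, 0  (cmp 4,0)
JNZ L2: taken
ADD R0, 20 → R0=50+20=70
SUB R5, 1 → R5=4-1=3
CMP R5, 0  (cmp 3,0)
JNZ L2: taken
ADD R0, 20 → R0=70+20=90
SUB R5, 1 → R5=3-1=2
CMP R5, 0  (cmp 2,0)
JNZ L2: taken
ADD R0, 20 → R0=90+20=110
SUB R5, 1 → R5=2-1=1
CMP R5, 0  (cmp 1,0)
JNZ L2: taken
ADD R0, 20 → R0=110+20=130
SUB R5, 1 → R5=1-1=0
CMP R5, 0  (cmp 0,0)
JNZ L2: not taken
halt.

130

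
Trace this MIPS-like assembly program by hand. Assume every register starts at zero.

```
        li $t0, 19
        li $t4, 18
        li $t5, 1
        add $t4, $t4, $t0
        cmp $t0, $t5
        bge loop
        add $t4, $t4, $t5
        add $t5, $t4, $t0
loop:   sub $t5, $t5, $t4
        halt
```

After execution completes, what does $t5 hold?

after li $t0, 19: $t0=19
after li $t4, 18: $t4=18
after li $t5, 1: $t5=1
after add $t4, $t4, $t0: $t4=18+19=37
cmp $t0, $t5  (cmp 19,1)
bge loop: taken
after sub $t5, $t5, $t4: $t5=1-37=-36
halt.

-36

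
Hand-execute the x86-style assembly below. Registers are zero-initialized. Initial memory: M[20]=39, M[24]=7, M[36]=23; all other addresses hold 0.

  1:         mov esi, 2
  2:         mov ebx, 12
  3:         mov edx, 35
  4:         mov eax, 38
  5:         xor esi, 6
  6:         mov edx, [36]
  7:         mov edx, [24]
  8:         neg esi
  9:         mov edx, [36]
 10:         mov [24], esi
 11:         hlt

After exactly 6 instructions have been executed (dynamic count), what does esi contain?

after mov esi, 2: esi=2
after mov ebx, 12: ebx=12
after mov edx, 35: edx=35
after mov eax, 38: eax=38
after xor esi, 6: esi=2^6=4
after mov edx, [36]: edx=M[36]=23
After step 6: esi = 4.

4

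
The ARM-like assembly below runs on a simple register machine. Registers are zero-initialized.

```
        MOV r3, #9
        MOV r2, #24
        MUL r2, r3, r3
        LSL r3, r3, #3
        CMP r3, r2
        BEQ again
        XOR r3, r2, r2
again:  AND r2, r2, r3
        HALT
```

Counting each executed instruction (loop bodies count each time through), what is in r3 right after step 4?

72

after MOV r3, #9: r3=9
after MOV r2, #24: r2=24
after MUL r2, r3, r3: r2=9*9=81
after LSL r3, r3, #3: r3=9<<3=72
After step 4: r3 = 72.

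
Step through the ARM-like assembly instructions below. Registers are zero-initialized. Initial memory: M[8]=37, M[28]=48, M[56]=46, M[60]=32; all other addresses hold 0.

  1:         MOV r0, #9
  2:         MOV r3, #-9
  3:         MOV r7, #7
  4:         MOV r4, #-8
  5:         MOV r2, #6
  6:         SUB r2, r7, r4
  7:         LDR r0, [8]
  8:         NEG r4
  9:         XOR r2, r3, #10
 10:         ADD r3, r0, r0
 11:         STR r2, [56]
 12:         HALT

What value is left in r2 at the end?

-3

MOV r0, #9 → r0=9
MOV r3, #-9 → r3=-9
MOV r7, #7 → r7=7
MOV r4, #-8 → r4=-8
MOV r2, #6 → r2=6
SUB r2, r7, r4 → r2=7-(-8)=15
LDR r0, [8] → r0=M[8]=37
NEG r4 → r4=-(-8)=8
XOR r2, r3, #10 → r2=(-9)^10=-3
ADD r3, r0, r0 → r3=37+37=74
STR r2, [56] → M[56]=-3
halt.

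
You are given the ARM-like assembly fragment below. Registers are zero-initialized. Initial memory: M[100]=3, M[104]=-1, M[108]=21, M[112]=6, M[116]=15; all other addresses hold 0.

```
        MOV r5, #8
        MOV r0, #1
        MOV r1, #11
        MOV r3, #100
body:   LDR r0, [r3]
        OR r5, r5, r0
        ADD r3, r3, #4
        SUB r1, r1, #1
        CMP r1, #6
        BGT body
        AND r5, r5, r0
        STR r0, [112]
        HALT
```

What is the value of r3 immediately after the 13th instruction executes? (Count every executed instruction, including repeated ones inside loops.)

MOV r5, #8 → r5=8
MOV r0, #1 → r0=1
MOV r1, #11 → r1=11
MOV r3, #100 → r3=100
LDR r0, [r3] → r0=M[100]=3
OR r5, r5, r0 → r5=8|3=11
ADD r3, r3, #4 → r3=100+4=104
SUB r1, r1, #1 → r1=11-1=10
CMP r1, #6  (cmp 10,6)
BGT body: taken
LDR r0, [r3] → r0=M[104]=-1
OR r5, r5, r0 → r5=11|(-1)=-1
ADD r3, r3, #4 → r3=104+4=108
After step 13: r3 = 108.

108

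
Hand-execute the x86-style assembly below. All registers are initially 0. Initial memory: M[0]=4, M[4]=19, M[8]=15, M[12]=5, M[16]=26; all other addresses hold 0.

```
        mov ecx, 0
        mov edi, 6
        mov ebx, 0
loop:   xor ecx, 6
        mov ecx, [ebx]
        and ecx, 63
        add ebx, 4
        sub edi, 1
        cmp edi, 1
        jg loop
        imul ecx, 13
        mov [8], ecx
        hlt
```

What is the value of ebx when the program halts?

after mov ecx, 0: ecx=0
after mov edi, 6: edi=6
after mov ebx, 0: ebx=0
after xor ecx, 6: ecx=0^6=6
after mov ecx, [ebx]: ecx=M[0]=4
after and ecx, 63: ecx=4&63=4
after add ebx, 4: ebx=0+4=4
after sub edi, 1: edi=6-1=5
cmp edi, 1  (cmp 5,1)
jg loop: taken
after xor ecx, 6: ecx=4^6=2
after mov ecx, [ebx]: ecx=M[4]=19
after and ecx, 63: ecx=19&63=19
after add ebx, 4: ebx=4+4=8
after sub edi, 1: edi=5-1=4
cmp edi, 1  (cmp 4,1)
jg loop: taken
after xor ecx, 6: ecx=19^6=21
after mov ecx, [ebx]: ecx=M[8]=15
after and ecx, 63: ecx=15&63=15
after add ebx, 4: ebx=8+4=12
after sub edi, 1: edi=4-1=3
cmp edi, 1  (cmp 3,1)
jg loop: taken
after xor ecx, 6: ecx=15^6=9
after mov ecx, [ebx]: ecx=M[12]=5
after and ecx, 63: ecx=5&63=5
after add ebx, 4: ebx=12+4=16
after sub edi, 1: edi=3-1=2
cmp edi, 1  (cmp 2,1)
jg loop: taken
after xor ecx, 6: ecx=5^6=3
after mov ecx, [ebx]: ecx=M[16]=26
after and ecx, 63: ecx=26&63=26
after add ebx, 4: ebx=16+4=20
after sub edi, 1: edi=2-1=1
cmp edi, 1  (cmp 1,1)
jg loop: not taken
after imul ecx, 13: ecx=26*13=338
mov [8], ecx → M[8]=338
halt.

20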